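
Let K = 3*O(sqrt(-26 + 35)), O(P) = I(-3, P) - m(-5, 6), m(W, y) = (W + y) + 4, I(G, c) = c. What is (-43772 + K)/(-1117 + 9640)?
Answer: -43778/8523 ≈ -5.1365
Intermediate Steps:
m(W, y) = 4 + W + y
O(P) = -5 + P (O(P) = P - (4 - 5 + 6) = P - 1*5 = P - 5 = -5 + P)
K = -6 (K = 3*(-5 + sqrt(-26 + 35)) = 3*(-5 + sqrt(9)) = 3*(-5 + 3) = 3*(-2) = -6)
(-43772 + K)/(-1117 + 9640) = (-43772 - 6)/(-1117 + 9640) = -43778/8523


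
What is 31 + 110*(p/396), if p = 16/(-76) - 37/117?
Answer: 1234579/40014 ≈ 30.854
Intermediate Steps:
p = -1171/2223 (p = 16*(-1/76) - 37*1/117 = -4/19 - 37/117 = -1171/2223 ≈ -0.52677)
31 + 110*(p/396) = 31 + 110*(-1171/2223/396) = 31 + 110*(-1171/2223*1/396) = 31 + 110*(-1171/880308) = 31 - 5855/40014 = 1234579/40014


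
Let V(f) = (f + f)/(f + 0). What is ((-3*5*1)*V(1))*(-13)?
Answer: 390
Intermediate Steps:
V(f) = 2 (V(f) = (2*f)/f = 2)
((-3*5*1)*V(1))*(-13) = ((-3*5*1)*2)*(-13) = (-15*1*2)*(-13) = -15*2*(-13) = -30*(-13) = 390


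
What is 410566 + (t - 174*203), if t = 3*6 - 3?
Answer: 375259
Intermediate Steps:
t = 15 (t = 18 - 3 = 15)
410566 + (t - 174*203) = 410566 + (15 - 174*203) = 410566 + (15 - 35322) = 410566 - 35307 = 375259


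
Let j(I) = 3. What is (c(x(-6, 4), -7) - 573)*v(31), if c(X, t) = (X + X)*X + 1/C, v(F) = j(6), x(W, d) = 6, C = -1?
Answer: -1506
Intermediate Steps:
v(F) = 3
c(X, t) = -1 + 2*X² (c(X, t) = (X + X)*X + 1/(-1) = (2*X)*X - 1 = 2*X² - 1 = -1 + 2*X²)
(c(x(-6, 4), -7) - 573)*v(31) = ((-1 + 2*6²) - 573)*3 = ((-1 + 2*36) - 573)*3 = ((-1 + 72) - 573)*3 = (71 - 573)*3 = -502*3 = -1506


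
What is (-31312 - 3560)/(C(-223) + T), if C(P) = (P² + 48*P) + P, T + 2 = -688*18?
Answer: -4359/3302 ≈ -1.3201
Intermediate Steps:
T = -12386 (T = -2 - 688*18 = -2 - 12384 = -12386)
C(P) = P² + 49*P
(-31312 - 3560)/(C(-223) + T) = (-31312 - 3560)/(-223*(49 - 223) - 12386) = -34872/(-223*(-174) - 12386) = -34872/(38802 - 12386) = -34872/26416 = -34872*1/26416 = -4359/3302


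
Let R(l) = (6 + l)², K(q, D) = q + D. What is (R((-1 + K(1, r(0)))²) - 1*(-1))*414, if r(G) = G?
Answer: 15318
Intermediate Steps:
K(q, D) = D + q
(R((-1 + K(1, r(0)))²) - 1*(-1))*414 = ((6 + (-1 + (0 + 1))²)² - 1*(-1))*414 = ((6 + (-1 + 1)²)² + 1)*414 = ((6 + 0²)² + 1)*414 = ((6 + 0)² + 1)*414 = (6² + 1)*414 = (36 + 1)*414 = 37*414 = 15318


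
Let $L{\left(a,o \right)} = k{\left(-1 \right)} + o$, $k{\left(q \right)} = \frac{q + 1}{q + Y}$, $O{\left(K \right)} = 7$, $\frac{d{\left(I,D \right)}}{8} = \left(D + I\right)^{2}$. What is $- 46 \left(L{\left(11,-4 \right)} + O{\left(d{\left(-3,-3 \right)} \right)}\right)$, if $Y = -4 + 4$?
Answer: $-138$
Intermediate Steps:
$d{\left(I,D \right)} = 8 \left(D + I\right)^{2}$
$Y = 0$
$k{\left(q \right)} = \frac{1 + q}{q}$ ($k{\left(q \right)} = \frac{q + 1}{q + 0} = \frac{1 + q}{q}$)
$L{\left(a,o \right)} = o$ ($L{\left(a,o \right)} = \frac{1 - 1}{-1} + o = \left(-1\right) 0 + o = 0 + o = o$)
$- 46 \left(L{\left(11,-4 \right)} + O{\left(d{\left(-3,-3 \right)} \right)}\right) = - 46 \left(-4 + 7\right) = \left(-46\right) 3 = -138$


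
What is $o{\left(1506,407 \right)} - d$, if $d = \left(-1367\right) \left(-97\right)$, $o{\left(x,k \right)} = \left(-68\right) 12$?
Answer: $-133415$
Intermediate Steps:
$o{\left(x,k \right)} = -816$
$d = 132599$
$o{\left(1506,407 \right)} - d = -816 - 132599 = -133415$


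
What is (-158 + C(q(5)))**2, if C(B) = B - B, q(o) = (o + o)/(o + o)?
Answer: 24964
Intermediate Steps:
q(o) = 1 (q(o) = (2*o)/((2*o)) = (2*o)*(1/(2*o)) = 1)
C(B) = 0
(-158 + C(q(5)))**2 = (-158 + 0)**2 = (-158)**2 = 24964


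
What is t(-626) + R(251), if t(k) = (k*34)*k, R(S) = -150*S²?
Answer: 3873634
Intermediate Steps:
t(k) = 34*k² (t(k) = (34*k)*k = 34*k²)
t(-626) + R(251) = 34*(-626)² - 150*251² = 34*391876 - 150*63001 = 13323784 - 9450150 = 3873634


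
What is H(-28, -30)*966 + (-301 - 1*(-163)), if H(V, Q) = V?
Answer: -27186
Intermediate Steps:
H(-28, -30)*966 + (-301 - 1*(-163)) = -28*966 + (-301 - 1*(-163)) = -27048 + (-301 + 163) = -27048 - 138 = -27186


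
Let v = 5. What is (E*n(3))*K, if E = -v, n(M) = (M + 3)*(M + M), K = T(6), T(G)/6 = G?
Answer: -6480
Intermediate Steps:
T(G) = 6*G
K = 36 (K = 6*6 = 36)
n(M) = 2*M*(3 + M) (n(M) = (3 + M)*(2*M) = 2*M*(3 + M))
E = -5 (E = -1*5 = -5)
(E*n(3))*K = -10*3*(3 + 3)*36 = -10*3*6*36 = -5*36*36 = -180*36 = -6480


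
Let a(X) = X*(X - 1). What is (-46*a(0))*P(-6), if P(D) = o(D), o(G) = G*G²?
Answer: 0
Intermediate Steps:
o(G) = G³
a(X) = X*(-1 + X)
P(D) = D³
(-46*a(0))*P(-6) = -0*(-1 + 0)*(-6)³ = -0*(-1)*(-216) = -46*0*(-216) = 0*(-216) = 0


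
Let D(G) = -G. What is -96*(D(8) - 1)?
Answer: 864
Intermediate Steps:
-96*(D(8) - 1) = -96*(-1*8 - 1) = -96*(-8 - 1) = -96*(-9) = 864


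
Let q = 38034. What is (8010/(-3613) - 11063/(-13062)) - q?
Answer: -1795003446205/47193006 ≈ -38035.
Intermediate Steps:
(8010/(-3613) - 11063/(-13062)) - q = (8010/(-3613) - 11063/(-13062)) - 1*38034 = (8010*(-1/3613) - 11063*(-1/13062)) - 38034 = (-8010/3613 + 11063/13062) - 38034 = -64656001/47193006 - 38034 = -1795003446205/47193006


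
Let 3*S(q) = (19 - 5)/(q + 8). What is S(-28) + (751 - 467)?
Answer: 8513/30 ≈ 283.77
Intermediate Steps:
S(q) = 14/(3*(8 + q)) (S(q) = ((19 - 5)/(q + 8))/3 = (14/(8 + q))/3 = 14/(3*(8 + q)))
S(-28) + (751 - 467) = 14/(3*(8 - 28)) + (751 - 467) = (14/3)/(-20) + 284 = (14/3)*(-1/20) + 284 = -7/30 + 284 = 8513/30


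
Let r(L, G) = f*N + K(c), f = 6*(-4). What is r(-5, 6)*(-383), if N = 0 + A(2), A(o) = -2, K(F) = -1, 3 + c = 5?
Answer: -18001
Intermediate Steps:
c = 2 (c = -3 + 5 = 2)
f = -24
N = -2 (N = 0 - 2 = -2)
r(L, G) = 47 (r(L, G) = -24*(-2) - 1 = 48 - 1 = 47)
r(-5, 6)*(-383) = 47*(-383) = -18001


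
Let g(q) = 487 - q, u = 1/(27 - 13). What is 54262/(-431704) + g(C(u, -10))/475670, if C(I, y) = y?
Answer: -492235551/3949012340 ≈ -0.12465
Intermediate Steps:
u = 1/14 ≈ 0.071429
54262/(-431704) + g(C(u, -10))/475670 = 54262/(-431704) + (487 - 1*(-10))/475670 = 54262*(-1/431704) + (487 + 10)*(1/475670) = -2087/16604 + 497*(1/475670) = -2087/16604 + 497/475670 = -492235551/3949012340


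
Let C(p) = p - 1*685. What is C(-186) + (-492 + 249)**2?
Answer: 58178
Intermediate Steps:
C(p) = -685 + p (C(p) = p - 685 = -685 + p)
C(-186) + (-492 + 249)**2 = (-685 - 186) + (-492 + 249)**2 = -871 + (-243)**2 = -871 + 59049 = 58178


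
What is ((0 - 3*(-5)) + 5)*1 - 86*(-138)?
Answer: 11888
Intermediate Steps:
((0 - 3*(-5)) + 5)*1 - 86*(-138) = ((0 + 15) + 5)*1 + 11868 = (15 + 5)*1 + 11868 = 20*1 + 11868 = 20 + 11868 = 11888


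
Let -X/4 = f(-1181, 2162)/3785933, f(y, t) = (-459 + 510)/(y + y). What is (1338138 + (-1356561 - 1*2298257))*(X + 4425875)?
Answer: -45844581752421317236360/4471186873 ≈ -1.0253e+13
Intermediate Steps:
f(y, t) = 51/(2*y) (f(y, t) = 51/((2*y)) = 51*(1/(2*y)) = 51/(2*y))
X = 102/4471186873 (X = -4*(51/2)/(-1181)/3785933 = -4*(51/2)*(-1/1181)/3785933 = -(-102)/(1181*3785933) = -4*(-51/8942373746) = 102/4471186873 ≈ 2.2813e-8)
(1338138 + (-1356561 - 1*2298257))*(X + 4425875) = (1338138 + (-1356561 - 1*2298257))*(102/4471186873 + 4425875) = (1338138 + (-1356561 - 2298257))*(19788914201538977/4471186873) = (1338138 - 3654818)*(19788914201538977/4471186873) = -2316680*19788914201538977/4471186873 = -45844581752421317236360/4471186873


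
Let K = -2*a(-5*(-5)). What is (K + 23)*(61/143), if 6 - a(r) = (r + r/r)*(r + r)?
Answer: 159271/143 ≈ 1113.8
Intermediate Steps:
a(r) = 6 - 2*r*(1 + r) (a(r) = 6 - (r + r/r)*(r + r) = 6 - (r + 1)*2*r = 6 - (1 + r)*2*r = 6 - 2*r*(1 + r))
K = 2588 (K = -2*(6 - (-10)*(-5) - 2*(-5*(-5))**2) = -2*(6 - 2*25 - 2*25**2) = -2*(6 - 50 - 2*625) = -2*(6 - 50 - 1250) = -2*(-1294) = 2588)
(K + 23)*(61/143) = (2588 + 23)*(61/143) = 2611*(61*(1/143)) = 2611*(61/143) = 159271/143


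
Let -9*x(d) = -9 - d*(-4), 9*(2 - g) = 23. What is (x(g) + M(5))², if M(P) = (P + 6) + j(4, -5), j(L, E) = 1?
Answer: 1151329/6561 ≈ 175.48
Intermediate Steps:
g = -5/9 (g = 2 - ⅑*23 = 2 - 23/9 = -5/9 ≈ -0.55556)
M(P) = 7 + P (M(P) = (P + 6) + 1 = (6 + P) + 1 = 7 + P)
x(d) = 1 - 4*d/9 (x(d) = -(-9 - d*(-4))/9 = -(-9 - (-4)*d)/9 = -(-9 + 4*d)/9 = 1 - 4*d/9)
(x(g) + M(5))² = ((1 - 4/9*(-5/9)) + (7 + 5))² = ((1 + 20/81) + 12)² = (101/81 + 12)² = (1073/81)² = 1151329/6561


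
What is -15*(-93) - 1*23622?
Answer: -22227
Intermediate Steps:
-15*(-93) - 1*23622 = 1395 - 23622 = -22227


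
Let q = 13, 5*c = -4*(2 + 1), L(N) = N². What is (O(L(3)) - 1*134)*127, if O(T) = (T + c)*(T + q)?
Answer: 7112/5 ≈ 1422.4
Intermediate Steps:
c = -12/5 (c = (-4*(2 + 1))/5 = (-4*3)/5 = (⅕)*(-12) = -12/5 ≈ -2.4000)
O(T) = (13 + T)*(-12/5 + T) (O(T) = (T - 12/5)*(T + 13) = (-12/5 + T)*(13 + T) = (13 + T)*(-12/5 + T))
(O(L(3)) - 1*134)*127 = ((-156/5 + (3²)² + (53/5)*3²) - 1*134)*127 = ((-156/5 + 9² + (53/5)*9) - 134)*127 = ((-156/5 + 81 + 477/5) - 134)*127 = (726/5 - 134)*127 = (56/5)*127 = 7112/5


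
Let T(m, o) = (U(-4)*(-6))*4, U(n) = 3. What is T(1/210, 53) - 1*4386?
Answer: -4458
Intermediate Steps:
T(m, o) = -72 (T(m, o) = (3*(-6))*4 = -18*4 = -72)
T(1/210, 53) - 1*4386 = -72 - 1*4386 = -72 - 4386 = -4458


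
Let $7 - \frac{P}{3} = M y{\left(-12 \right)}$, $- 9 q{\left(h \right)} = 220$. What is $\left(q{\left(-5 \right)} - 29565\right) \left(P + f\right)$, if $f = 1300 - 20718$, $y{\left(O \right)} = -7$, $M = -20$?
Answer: $\frac{5277366185}{9} \approx 5.8637 \cdot 10^{8}$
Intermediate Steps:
$q{\left(h \right)} = - \frac{220}{9}$ ($q{\left(h \right)} = \left(- \frac{1}{9}\right) 220 = - \frac{220}{9}$)
$f = -19418$
$P = -399$ ($P = 21 - 3 \left(\left(-20\right) \left(-7\right)\right) = 21 - 420 = -399$)
$\left(q{\left(-5 \right)} - 29565\right) \left(P + f\right) = \left(- \frac{220}{9} - 29565\right) \left(-399 - 19418\right) = \left(- \frac{266305}{9}\right) \left(-19817\right) = \frac{5277366185}{9}$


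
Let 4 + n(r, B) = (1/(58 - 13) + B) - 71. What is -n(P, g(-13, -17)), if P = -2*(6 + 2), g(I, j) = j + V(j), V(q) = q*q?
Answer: -8866/45 ≈ -197.02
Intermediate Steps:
V(q) = q²
g(I, j) = j + j²
P = -16 (P = -2*8 = -16)
n(r, B) = -3374/45 + B (n(r, B) = -4 + ((1/(58 - 13) + B) - 71) = -4 + ((1/45 + B) - 71) = -4 + (-3194/45 + B) = -3374/45 + B)
-n(P, g(-13, -17)) = -(-3374/45 - 17*(1 - 17)) = -(-3374/45 - 17*(-16)) = -(-3374/45 + 272) = -1*8866/45 = -8866/45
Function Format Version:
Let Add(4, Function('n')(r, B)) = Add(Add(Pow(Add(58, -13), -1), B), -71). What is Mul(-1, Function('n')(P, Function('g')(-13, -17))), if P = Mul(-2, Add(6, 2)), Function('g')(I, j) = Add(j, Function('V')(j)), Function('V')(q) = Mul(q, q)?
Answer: Rational(-8866, 45) ≈ -197.02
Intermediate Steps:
Function('V')(q) = Pow(q, 2)
Function('g')(I, j) = Add(j, Pow(j, 2))
P = -16 (P = Mul(-2, 8) = -16)
Function('n')(r, B) = Add(Rational(-3374, 45), B) (Function('n')(r, B) = Add(-4, Add(Add(Pow(Add(58, -13), -1), B), -71)) = Add(-4, Add(Add(Pow(45, -1), B), -71)) = Add(-4, Add(Add(Rational(1, 45), B), -71)) = Add(-4, Add(Rational(-3194, 45), B)) = Add(Rational(-3374, 45), B))
Mul(-1, Function('n')(P, Function('g')(-13, -17))) = Mul(-1, Add(Rational(-3374, 45), Mul(-17, Add(1, -17)))) = Mul(-1, Add(Rational(-3374, 45), Mul(-17, -16))) = Mul(-1, Add(Rational(-3374, 45), 272)) = Mul(-1, Rational(8866, 45)) = Rational(-8866, 45)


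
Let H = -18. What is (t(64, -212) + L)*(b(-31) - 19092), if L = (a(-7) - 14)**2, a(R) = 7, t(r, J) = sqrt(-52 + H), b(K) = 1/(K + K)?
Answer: -58001545/62 - 1183705*I*sqrt(70)/62 ≈ -9.3551e+5 - 1.5974e+5*I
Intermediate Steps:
b(K) = 1/(2*K)
t(r, J) = I*sqrt(70) (t(r, J) = sqrt(-52 - 18) = sqrt(-70) = I*sqrt(70))
L = 49 (L = (7 - 14)**2 = (-7)**2 = 49)
(t(64, -212) + L)*(b(-31) - 19092) = (I*sqrt(70) + 49)*((1/2)/(-31) - 19092) = (49 + I*sqrt(70))*((1/2)*(-1/31) - 19092) = (49 + I*sqrt(70))*(-1/62 - 19092) = (49 + I*sqrt(70))*(-1183705/62) = -58001545/62 - 1183705*I*sqrt(70)/62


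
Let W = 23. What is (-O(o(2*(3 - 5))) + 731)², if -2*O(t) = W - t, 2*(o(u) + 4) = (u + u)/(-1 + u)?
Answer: 55368481/100 ≈ 5.5369e+5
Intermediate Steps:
o(u) = -4 + u/(-1 + u) (o(u) = -4 + ((u + u)/(-1 + u))/2 = -4 + ((2*u)/(-1 + u))/2 = -4 + (2*u/(-1 + u))/2 = -4 + u/(-1 + u))
O(t) = -23/2 + t/2 (O(t) = -(23 - t)/2 = -23/2 + t/2)
(-O(o(2*(3 - 5))) + 731)² = (-(-23/2 + ((4 - 6*(3 - 5))/(-1 + 2*(3 - 5)))/2) + 731)² = (-(-23/2 + ((4 - 6*(-2))/(-1 + 2*(-2)))/2) + 731)² = (-(-23/2 + ((4 - 3*(-4))/(-1 - 4))/2) + 731)² = (-(-23/2 + ((4 + 12)/(-5))/2) + 731)² = (-(-23/2 + (-⅕*16)/2) + 731)² = (-(-23/2 + (½)*(-16/5)) + 731)² = (-(-23/2 - 8/5) + 731)² = (-1*(-131/10) + 731)² = (131/10 + 731)² = (7441/10)² = 55368481/100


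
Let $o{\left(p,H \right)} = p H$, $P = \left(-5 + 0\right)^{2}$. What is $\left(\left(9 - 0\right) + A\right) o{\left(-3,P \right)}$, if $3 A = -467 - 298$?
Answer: $18450$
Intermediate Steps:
$P = 25$ ($P = \left(-5\right)^{2} = 25$)
$A = -255$ ($A = \frac{-467 - 298}{3} = \frac{1}{3} \left(-765\right) = -255$)
$o{\left(p,H \right)} = H p$
$\left(\left(9 - 0\right) + A\right) o{\left(-3,P \right)} = \left(\left(9 - 0\right) - 255\right) 25 \left(-3\right) = \left(\left(9 + 0\right) - 255\right) \left(-75\right) = \left(9 - 255\right) \left(-75\right) = \left(-246\right) \left(-75\right) = 18450$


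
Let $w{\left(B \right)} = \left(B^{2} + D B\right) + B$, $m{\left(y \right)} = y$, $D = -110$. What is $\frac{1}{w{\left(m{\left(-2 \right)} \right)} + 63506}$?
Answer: $\frac{1}{63728} \approx 1.5692 \cdot 10^{-5}$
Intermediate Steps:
$w{\left(B \right)} = B^{2} - 109 B$ ($w{\left(B \right)} = \left(B^{2} - 110 B\right) + B = B^{2} - 109 B$)
$\frac{1}{w{\left(m{\left(-2 \right)} \right)} + 63506} = \frac{1}{- 2 \left(-109 - 2\right) + 63506} = \frac{1}{\left(-2\right) \left(-111\right) + 63506} = \frac{1}{222 + 63506} = \frac{1}{63728}$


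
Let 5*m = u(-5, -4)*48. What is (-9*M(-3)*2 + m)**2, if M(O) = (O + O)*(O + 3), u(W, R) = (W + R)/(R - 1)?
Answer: 186624/625 ≈ 298.60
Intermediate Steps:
u(W, R) = (R + W)/(-1 + R)
M(O) = 2*O*(3 + O) (M(O) = (2*O)*(3 + O) = 2*O*(3 + O))
m = 432/25 (m = (((-4 - 5)/(-1 - 4))*48)/5 = ((-9/(-5))*48)/5 = (-1/5*(-9)*48)/5 = ((9/5)*48)/5 = (1/5)*(432/5) = 432/25 ≈ 17.280)
(-9*M(-3)*2 + m)**2 = (-18*(-3)*(3 - 3)*2 + 432/25)**2 = (-18*(-3)*0*2 + 432/25)**2 = (-9*0*2 + 432/25)**2 = (0*2 + 432/25)**2 = (0 + 432/25)**2 = (432/25)**2 = 186624/625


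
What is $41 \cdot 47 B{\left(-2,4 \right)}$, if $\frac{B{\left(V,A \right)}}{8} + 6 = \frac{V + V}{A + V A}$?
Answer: $-77080$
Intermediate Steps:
$B{\left(V,A \right)} = -48 + \frac{16 V}{A + A V}$ ($B{\left(V,A \right)} = -48 + 8 \frac{V + V}{A + V A} = -48 + 8 \frac{2 V}{A + A V} = -48 + \frac{16 V}{A + A V}$)
$41 \cdot 47 B{\left(-2,4 \right)} = 41 \cdot 47 \frac{16 \left(-2 - 12 - 12 \left(-2\right)\right)}{4 \left(1 - 2\right)} = 1927 \cdot 16 \cdot \frac{1}{4} \frac{1}{-1} \left(-2 - 12 + 24\right) = 1927 \cdot 16 \cdot \frac{1}{4} \left(-1\right) 10 = 1927 \left(-40\right) = -77080$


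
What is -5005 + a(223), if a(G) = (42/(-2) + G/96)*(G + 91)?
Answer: -521741/48 ≈ -10870.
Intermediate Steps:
a(G) = (-21 + G/96)*(91 + G) (a(G) = (42*(-1/2) + G*(1/96))*(91 + G) = (-21 + G/96)*(91 + G))
-5005 + a(223) = -5005 + (-1911 - 1925/96*223 + (1/96)*223**2) = -5005 + (-1911 - 429275/96 + (1/96)*49729) = -5005 + (-1911 - 429275/96 + 49729/96) = -5005 - 281501/48 = -521741/48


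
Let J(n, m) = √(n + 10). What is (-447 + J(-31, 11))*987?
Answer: -441189 + 987*I*√21 ≈ -4.4119e+5 + 4523.0*I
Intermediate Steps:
J(n, m) = √(10 + n)
(-447 + J(-31, 11))*987 = (-447 + √(10 - 31))*987 = (-447 + √(-21))*987 = (-447 + I*√21)*987 = -441189 + 987*I*√21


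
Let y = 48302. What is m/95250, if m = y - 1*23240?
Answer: 4177/15875 ≈ 0.26312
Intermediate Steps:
m = 25062 (m = 48302 - 1*23240 = 48302 - 23240 = 25062)
m/95250 = 25062/95250 = 25062*(1/95250) = 4177/15875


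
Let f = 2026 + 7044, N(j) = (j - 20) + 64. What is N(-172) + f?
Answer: 8942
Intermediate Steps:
N(j) = 44 + j (N(j) = (-20 + j) + 64 = 44 + j)
f = 9070
N(-172) + f = (44 - 172) + 9070 = -128 + 9070 = 8942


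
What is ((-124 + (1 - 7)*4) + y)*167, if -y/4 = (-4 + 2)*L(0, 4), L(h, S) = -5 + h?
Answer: -31396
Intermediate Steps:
y = -40 (y = -4*(-4 + 2)*(-5 + 0) = -(-8)*(-5) = -4*10 = -40)
((-124 + (1 - 7)*4) + y)*167 = ((-124 + (1 - 7)*4) - 40)*167 = ((-124 - 6*4) - 40)*167 = ((-124 - 24) - 40)*167 = (-148 - 40)*167 = -188*167 = -31396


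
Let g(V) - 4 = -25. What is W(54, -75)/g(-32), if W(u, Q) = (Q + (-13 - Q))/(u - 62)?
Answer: -13/168 ≈ -0.077381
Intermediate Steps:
g(V) = -21 (g(V) = 4 - 25 = -21)
W(u, Q) = -13/(-62 + u)
W(54, -75)/g(-32) = -13/(-62 + 54)/(-21) = -13/(-8)*(-1/21) = -13*(-1/8)*(-1/21) = (13/8)*(-1/21) = -13/168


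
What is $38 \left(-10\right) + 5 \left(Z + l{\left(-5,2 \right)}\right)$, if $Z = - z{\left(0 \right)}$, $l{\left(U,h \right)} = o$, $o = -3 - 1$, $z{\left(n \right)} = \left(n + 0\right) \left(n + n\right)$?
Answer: $-400$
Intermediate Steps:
$z{\left(n \right)} = 2 n^{2}$ ($z{\left(n \right)} = n 2 n = 2 n^{2}$)
$o = -4$
$l{\left(U,h \right)} = -4$
$Z = 0$ ($Z = - 2 \cdot 0^{2} = - 2 \cdot 0 = \left(-1\right) 0 = 0$)
$38 \left(-10\right) + 5 \left(Z + l{\left(-5,2 \right)}\right) = 38 \left(-10\right) + 5 \left(0 - 4\right) = -380 + 5 \left(-4\right) = -380 - 20 = -400$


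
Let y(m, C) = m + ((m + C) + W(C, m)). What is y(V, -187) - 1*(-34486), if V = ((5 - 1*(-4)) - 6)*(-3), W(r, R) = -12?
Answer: 34269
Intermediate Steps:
V = -9 (V = ((5 + 4) - 6)*(-3) = (9 - 6)*(-3) = 3*(-3) = -9)
y(m, C) = -12 + C + 2*m (y(m, C) = m + ((m + C) - 12) = m + ((C + m) - 12) = m + (-12 + C + m) = -12 + C + 2*m)
y(V, -187) - 1*(-34486) = (-12 - 187 + 2*(-9)) - 1*(-34486) = (-12 - 187 - 18) + 34486 = -217 + 34486 = 34269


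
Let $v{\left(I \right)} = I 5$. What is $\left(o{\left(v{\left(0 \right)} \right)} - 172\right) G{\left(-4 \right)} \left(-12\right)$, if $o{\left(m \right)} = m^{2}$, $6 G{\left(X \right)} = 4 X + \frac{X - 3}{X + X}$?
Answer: $-5203$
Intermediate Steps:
$v{\left(I \right)} = 5 I$
$G{\left(X \right)} = \frac{2 X}{3} + \frac{-3 + X}{12 X}$ ($G{\left(X \right)} = \frac{4 X + \frac{X - 3}{X + X}}{6} = \frac{4 X + \frac{-3 + X}{2 X}}{6} = \frac{2 X}{3} + \frac{-3 + X}{12 X}$)
$\left(o{\left(v{\left(0 \right)} \right)} - 172\right) G{\left(-4 \right)} \left(-12\right) = \left(\left(5 \cdot 0\right)^{2} - 172\right) \frac{-3 - 4 \left(1 + 8 \left(-4\right)\right)}{12 \left(-4\right)} \left(-12\right) = \left(0^{2} - 172\right) \frac{1}{12} \left(- \frac{1}{4}\right) \left(-3 - 4 \left(1 - 32\right)\right) \left(-12\right) = \left(0 - 172\right) \frac{1}{12} \left(- \frac{1}{4}\right) \left(-3 - -124\right) \left(-12\right) = - 172 \cdot \frac{1}{12} \left(- \frac{1}{4}\right) \left(-3 + 124\right) \left(-12\right) = - 172 \cdot \frac{1}{12} \left(- \frac{1}{4}\right) 121 \left(-12\right) = - 172 \left(\left(- \frac{121}{48}\right) \left(-12\right)\right) = \left(-172\right) \frac{121}{4} = -5203$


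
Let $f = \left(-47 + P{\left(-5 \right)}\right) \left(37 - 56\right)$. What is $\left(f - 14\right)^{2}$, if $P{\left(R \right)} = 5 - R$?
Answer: $474721$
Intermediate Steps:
$f = 703$ ($f = \left(-47 + \left(5 - -5\right)\right) \left(37 - 56\right) = \left(-47 + \left(5 + 5\right)\right) \left(-19\right) = \left(-47 + 10\right) \left(-19\right) = \left(-37\right) \left(-19\right) = 703$)
$\left(f - 14\right)^{2} = \left(703 - 14\right)^{2} = 689^{2} = 474721$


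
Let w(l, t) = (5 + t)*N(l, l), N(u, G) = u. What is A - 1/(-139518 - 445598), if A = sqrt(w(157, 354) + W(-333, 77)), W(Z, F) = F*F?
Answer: 1/585116 + 2*sqrt(15573) ≈ 249.58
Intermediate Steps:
w(l, t) = l*(5 + t) (w(l, t) = (5 + t)*l = l*(5 + t))
W(Z, F) = F**2
A = 2*sqrt(15573) (A = sqrt(157*(5 + 354) + 77**2) = sqrt(157*359 + 5929) = sqrt(56363 + 5929) = sqrt(62292) = 2*sqrt(15573) ≈ 249.58)
A - 1/(-139518 - 445598) = 2*sqrt(15573) - 1/(-139518 - 445598) = 2*sqrt(15573) - 1/(-585116) = 2*sqrt(15573) - 1*(-1/585116) = 2*sqrt(15573) + 1/585116 = 1/585116 + 2*sqrt(15573)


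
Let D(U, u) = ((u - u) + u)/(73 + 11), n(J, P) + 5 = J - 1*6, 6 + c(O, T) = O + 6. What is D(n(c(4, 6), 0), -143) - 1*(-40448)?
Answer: 3397489/84 ≈ 40446.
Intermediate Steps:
c(O, T) = O (c(O, T) = -6 + (O + 6) = -6 + (6 + O) = O)
n(J, P) = -11 + J (n(J, P) = -5 + (J - 1*6) = -5 + (J - 6) = -5 + (-6 + J) = -11 + J)
D(U, u) = u/84 (D(U, u) = (0 + u)/84 = u*(1/84) = u/84)
D(n(c(4, 6), 0), -143) - 1*(-40448) = (1/84)*(-143) - 1*(-40448) = -143/84 + 40448 = 3397489/84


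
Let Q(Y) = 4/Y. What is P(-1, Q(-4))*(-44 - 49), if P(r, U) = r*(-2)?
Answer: -186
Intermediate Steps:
P(r, U) = -2*r
P(-1, Q(-4))*(-44 - 49) = (-2*(-1))*(-44 - 49) = 2*(-93) = -186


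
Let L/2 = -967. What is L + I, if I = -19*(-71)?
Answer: -585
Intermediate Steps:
L = -1934 (L = 2*(-967) = -1934)
I = 1349
L + I = -1934 + 1349 = -585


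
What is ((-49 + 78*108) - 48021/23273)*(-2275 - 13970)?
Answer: -3165555185730/23273 ≈ -1.3602e+8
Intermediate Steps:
((-49 + 78*108) - 48021/23273)*(-2275 - 13970) = ((-49 + 8424) - 48021*1/23273)*(-16245) = (8375 - 48021/23273)*(-16245) = (194863354/23273)*(-16245) = -3165555185730/23273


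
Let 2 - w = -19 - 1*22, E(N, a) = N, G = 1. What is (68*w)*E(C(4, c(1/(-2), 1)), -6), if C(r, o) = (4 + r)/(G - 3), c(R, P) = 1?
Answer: -11696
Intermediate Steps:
C(r, o) = -2 - r/2 (C(r, o) = (4 + r)/(1 - 3) = (4 + r)/(-2) = (4 + r)*(-1/2) = -2 - r/2)
w = 43 (w = 2 - (-19 - 1*22) = 2 - (-19 - 22) = 2 - 1*(-41) = 2 + 41 = 43)
(68*w)*E(C(4, c(1/(-2), 1)), -6) = (68*43)*(-2 - 1/2*4) = 2924*(-2 - 2) = 2924*(-4) = -11696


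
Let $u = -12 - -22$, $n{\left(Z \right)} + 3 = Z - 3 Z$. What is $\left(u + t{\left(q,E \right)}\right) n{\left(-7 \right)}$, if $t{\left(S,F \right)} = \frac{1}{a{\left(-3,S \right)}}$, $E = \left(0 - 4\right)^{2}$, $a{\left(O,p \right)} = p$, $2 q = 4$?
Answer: $\frac{231}{2} \approx 115.5$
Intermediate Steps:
$q = 2$ ($q = \frac{1}{2} \cdot 4 = 2$)
$n{\left(Z \right)} = -3 - 2 Z$ ($n{\left(Z \right)} = -3 + \left(Z - 3 Z\right) = -3 - 2 Z$)
$E = 16$ ($E = \left(-4\right)^{2} = 16$)
$t{\left(S,F \right)} = \frac{1}{S}$
$u = 10$ ($u = -12 + 22 = 10$)
$\left(u + t{\left(q,E \right)}\right) n{\left(-7 \right)} = \left(10 + \frac{1}{2}\right) \left(-3 - -14\right) = \left(10 + \frac{1}{2}\right) \left(-3 + 14\right) = \frac{21}{2} \cdot 11 = \frac{231}{2}$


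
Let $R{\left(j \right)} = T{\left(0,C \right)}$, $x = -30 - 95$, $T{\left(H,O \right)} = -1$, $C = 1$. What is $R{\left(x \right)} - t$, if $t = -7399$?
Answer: $7398$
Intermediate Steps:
$x = -125$
$R{\left(j \right)} = -1$
$R{\left(x \right)} - t = -1 - -7399 = -1 + 7399 = 7398$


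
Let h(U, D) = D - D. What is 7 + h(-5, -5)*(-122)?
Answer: 7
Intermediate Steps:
h(U, D) = 0
7 + h(-5, -5)*(-122) = 7 + 0*(-122) = 7 + 0 = 7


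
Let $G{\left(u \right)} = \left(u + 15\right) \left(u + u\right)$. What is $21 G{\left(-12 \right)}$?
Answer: $-1512$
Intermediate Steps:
$G{\left(u \right)} = 2 u \left(15 + u\right)$ ($G{\left(u \right)} = \left(15 + u\right) 2 u = 2 u \left(15 + u\right)$)
$21 G{\left(-12 \right)} = 21 \cdot 2 \left(-12\right) \left(15 - 12\right) = 21 \cdot 2 \left(-12\right) 3 = 21 \left(-72\right) = -1512$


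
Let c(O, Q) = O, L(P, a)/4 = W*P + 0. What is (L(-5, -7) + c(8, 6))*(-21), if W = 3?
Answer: 1092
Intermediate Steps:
L(P, a) = 12*P (L(P, a) = 4*(3*P + 0) = 4*(3*P) = 12*P)
(L(-5, -7) + c(8, 6))*(-21) = (12*(-5) + 8)*(-21) = (-60 + 8)*(-21) = -52*(-21) = 1092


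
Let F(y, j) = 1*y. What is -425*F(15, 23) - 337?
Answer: -6712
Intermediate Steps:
F(y, j) = y
-425*F(15, 23) - 337 = -425*15 - 337 = -6375 - 337 = -6712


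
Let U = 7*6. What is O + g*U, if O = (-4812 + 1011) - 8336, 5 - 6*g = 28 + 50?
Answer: -12648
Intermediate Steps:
U = 42
g = -73/6 (g = ⅚ - (28 + 50)/6 = ⅚ - ⅙*78 = ⅚ - 13 = -73/6 ≈ -12.167)
O = -12137 (O = -3801 - 8336 = -12137)
O + g*U = -12137 - 73/6*42 = -12137 - 511 = -12648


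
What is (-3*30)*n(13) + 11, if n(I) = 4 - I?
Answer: 821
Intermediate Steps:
(-3*30)*n(13) + 11 = (-3*30)*(4 - 1*13) + 11 = -90*(4 - 13) + 11 = -90*(-9) + 11 = 810 + 11 = 821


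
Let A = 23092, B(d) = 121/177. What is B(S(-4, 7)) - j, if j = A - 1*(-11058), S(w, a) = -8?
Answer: -6044429/177 ≈ -34149.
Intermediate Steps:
B(d) = 121/177 (B(d) = 121*(1/177) = 121/177)
j = 34150 (j = 23092 - 1*(-11058) = 23092 + 11058 = 34150)
B(S(-4, 7)) - j = 121/177 - 1*34150 = 121/177 - 34150 = -6044429/177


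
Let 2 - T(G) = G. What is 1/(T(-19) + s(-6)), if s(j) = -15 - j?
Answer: 1/12 ≈ 0.083333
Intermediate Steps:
T(G) = 2 - G
1/(T(-19) + s(-6)) = 1/((2 - 1*(-19)) + (-15 - 1*(-6))) = 1/((2 + 19) + (-15 + 6)) = 1/(21 - 9) = 1/12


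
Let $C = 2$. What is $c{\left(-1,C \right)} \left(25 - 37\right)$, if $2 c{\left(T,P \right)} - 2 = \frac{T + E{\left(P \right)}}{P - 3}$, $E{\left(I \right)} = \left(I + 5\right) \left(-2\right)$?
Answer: $-102$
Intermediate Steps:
$E{\left(I \right)} = -10 - 2 I$ ($E{\left(I \right)} = \left(5 + I\right) \left(-2\right) = -10 - 2 I$)
$c{\left(T,P \right)} = 1 + \frac{-10 + T - 2 P}{2 \left(-3 + P\right)}$ ($c{\left(T,P \right)} = 1 + \frac{\left(T - \left(10 + 2 P\right)\right) \frac{1}{P - 3}}{2} = 1 + \frac{\left(-10 + T - 2 P\right) \frac{1}{-3 + P}}{2} = 1 + \frac{\frac{1}{-3 + P} \left(-10 + T - 2 P\right)}{2} = 1 + \frac{-10 + T - 2 P}{2 \left(-3 + P\right)}$)
$c{\left(-1,C \right)} \left(25 - 37\right) = \frac{-16 - 1}{2 \left(-3 + 2\right)} \left(25 - 37\right) = \frac{1}{2} \frac{1}{-1} \left(-17\right) \left(-12\right) = \frac{1}{2} \left(-1\right) \left(-17\right) \left(-12\right) = \frac{17}{2} \left(-12\right) = -102$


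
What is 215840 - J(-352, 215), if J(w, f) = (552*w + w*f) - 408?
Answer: 486232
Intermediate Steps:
J(w, f) = -408 + 552*w + f*w (J(w, f) = (552*w + f*w) - 408 = -408 + 552*w + f*w)
215840 - J(-352, 215) = 215840 - (-408 + 552*(-352) + 215*(-352)) = 215840 - (-408 - 194304 - 75680) = 215840 - 1*(-270392) = 215840 + 270392 = 486232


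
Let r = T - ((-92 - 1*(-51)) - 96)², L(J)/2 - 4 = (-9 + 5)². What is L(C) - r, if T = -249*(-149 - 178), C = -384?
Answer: -62614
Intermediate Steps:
L(J) = 40 (L(J) = 8 + 2*(-9 + 5)² = 8 + 2*(-4)² = 8 + 2*16 = 8 + 32 = 40)
T = 81423 (T = -249*(-327) = 81423)
r = 62654 (r = 81423 - ((-92 - 1*(-51)) - 96)² = 81423 - ((-92 + 51) - 96)² = 81423 - (-41 - 96)² = 81423 - 1*(-137)² = 81423 - 1*18769 = 81423 - 18769 = 62654)
L(C) - r = 40 - 1*62654 = 40 - 62654 = -62614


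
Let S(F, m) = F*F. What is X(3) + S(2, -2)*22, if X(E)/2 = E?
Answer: 94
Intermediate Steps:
X(E) = 2*E
S(F, m) = F**2
X(3) + S(2, -2)*22 = 2*3 + 2**2*22 = 6 + 4*22 = 6 + 88 = 94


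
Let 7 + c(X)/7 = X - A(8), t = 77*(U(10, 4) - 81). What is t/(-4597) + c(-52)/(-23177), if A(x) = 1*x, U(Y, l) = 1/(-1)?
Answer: 21213653/15220667 ≈ 1.3937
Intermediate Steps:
U(Y, l) = -1
A(x) = x
t = -6314 (t = 77*(-1 - 81) = 77*(-82) = -6314)
c(X) = -105 + 7*X (c(X) = -49 + 7*(X - 1*8) = -49 + 7*(X - 8) = -49 + 7*(-8 + X) = -49 + (-56 + 7*X) = -105 + 7*X)
t/(-4597) + c(-52)/(-23177) = -6314/(-4597) + (-105 + 7*(-52))/(-23177) = -6314*(-1/4597) + (-105 - 364)*(-1/23177) = 6314/4597 - 469*(-1/23177) = 6314/4597 + 67/3311 = 21213653/15220667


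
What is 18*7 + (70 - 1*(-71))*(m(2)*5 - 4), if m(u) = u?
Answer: 972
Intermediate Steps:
18*7 + (70 - 1*(-71))*(m(2)*5 - 4) = 18*7 + (70 - 1*(-71))*(2*5 - 4) = 126 + (70 + 71)*(10 - 4) = 126 + 141*6 = 126 + 846 = 972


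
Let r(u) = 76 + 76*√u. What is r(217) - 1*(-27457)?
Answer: 27533 + 76*√217 ≈ 28653.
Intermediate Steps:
r(217) - 1*(-27457) = (76 + 76*√217) - 1*(-27457) = (76 + 76*√217) + 27457 = 27533 + 76*√217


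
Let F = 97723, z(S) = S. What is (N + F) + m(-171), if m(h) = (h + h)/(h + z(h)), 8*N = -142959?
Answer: 638833/8 ≈ 79854.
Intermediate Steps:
N = -142959/8 (N = (1/8)*(-142959) = -142959/8 ≈ -17870.)
m(h) = 1 (m(h) = (h + h)/(h + h) = (2*h)/((2*h)) = (2*h)*(1/(2*h)) = 1)
(N + F) + m(-171) = (-142959/8 + 97723) + 1 = 638825/8 + 1 = 638833/8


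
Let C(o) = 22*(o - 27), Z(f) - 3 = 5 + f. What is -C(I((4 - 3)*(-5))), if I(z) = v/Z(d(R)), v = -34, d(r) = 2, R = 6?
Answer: 3344/5 ≈ 668.80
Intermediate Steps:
Z(f) = 8 + f (Z(f) = 3 + (5 + f) = 8 + f)
I(z) = -17/5 (I(z) = -34/(8 + 2) = -34/10 = -34*⅒ = -17/5)
C(o) = -594 + 22*o (C(o) = 22*(-27 + o) = -594 + 22*o)
-C(I((4 - 3)*(-5))) = -(-594 + 22*(-17/5)) = -(-594 - 374/5) = -1*(-3344/5) = 3344/5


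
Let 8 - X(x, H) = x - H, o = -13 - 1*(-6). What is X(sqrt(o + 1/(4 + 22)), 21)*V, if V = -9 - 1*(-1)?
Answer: -232 + 4*I*sqrt(4706)/13 ≈ -232.0 + 21.108*I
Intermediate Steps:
o = -7 (o = -13 + 6 = -7)
X(x, H) = 8 + H - x (X(x, H) = 8 - (x - H) = 8 + (H - x) = 8 + H - x)
V = -8 (V = -9 + 1 = -8)
X(sqrt(o + 1/(4 + 22)), 21)*V = (8 + 21 - sqrt(-7 + 1/(4 + 22)))*(-8) = (8 + 21 - sqrt(-7 + 1/26))*(-8) = (8 + 21 - sqrt(-181/26))*(-8) = (8 + 21 - I*sqrt(4706)/26)*(-8) = (29 - I*sqrt(4706)/26)*(-8) = -232 + 4*I*sqrt(4706)/13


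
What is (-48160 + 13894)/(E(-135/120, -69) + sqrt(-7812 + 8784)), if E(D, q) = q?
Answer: 262706/421 + 68532*sqrt(3)/421 ≈ 905.96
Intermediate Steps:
(-48160 + 13894)/(E(-135/120, -69) + sqrt(-7812 + 8784)) = (-48160 + 13894)/(-69 + sqrt(-7812 + 8784)) = -34266/(-69 + sqrt(972)) = -34266/(-69 + 18*sqrt(3))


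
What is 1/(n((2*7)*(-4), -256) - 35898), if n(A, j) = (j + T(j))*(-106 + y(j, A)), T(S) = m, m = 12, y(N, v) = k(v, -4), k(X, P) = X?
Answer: 1/3630 ≈ 0.00027548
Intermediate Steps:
y(N, v) = v
T(S) = 12
n(A, j) = (-106 + A)*(12 + j) (n(A, j) = (j + 12)*(-106 + A) = (12 + j)*(-106 + A) = (-106 + A)*(12 + j))
1/(n((2*7)*(-4), -256) - 35898) = 1/((-1272 - 106*(-256) + 12*((2*7)*(-4)) + ((2*7)*(-4))*(-256)) - 35898) = 1/((-1272 + 27136 + 12*(14*(-4)) + (14*(-4))*(-256)) - 35898) = 1/((-1272 + 27136 + 12*(-56) - 56*(-256)) - 35898) = 1/((-1272 + 27136 - 672 + 14336) - 35898) = 1/(39528 - 35898) = 1/3630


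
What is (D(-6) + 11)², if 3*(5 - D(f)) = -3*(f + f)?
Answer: 16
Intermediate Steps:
D(f) = 5 + 2*f (D(f) = 5 - (-1)*(f + f) = 5 - (-1)*2*f = 5 - (-2)*f = 5 + 2*f)
(D(-6) + 11)² = ((5 + 2*(-6)) + 11)² = ((5 - 12) + 11)² = (-7 + 11)² = 4² = 16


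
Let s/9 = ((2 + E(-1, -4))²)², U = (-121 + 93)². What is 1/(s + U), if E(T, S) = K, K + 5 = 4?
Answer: 1/793 ≈ 0.0012610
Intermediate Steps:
K = -1 (K = -5 + 4 = -1)
E(T, S) = -1
U = 784 (U = (-28)² = 784)
s = 9 (s = 9*((2 - 1)²)² = 9*(1²)² = 9*1² = 9*1 = 9)
1/(s + U) = 1/(9 + 784) = 1/793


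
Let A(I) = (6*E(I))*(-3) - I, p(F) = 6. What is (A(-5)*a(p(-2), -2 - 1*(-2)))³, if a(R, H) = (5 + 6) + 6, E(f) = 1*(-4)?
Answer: 2242946629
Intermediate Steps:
E(f) = -4
A(I) = 72 - I (A(I) = (6*(-4))*(-3) - I = -24*(-3) - I = 72 - I)
a(R, H) = 17 (a(R, H) = 11 + 6 = 17)
(A(-5)*a(p(-2), -2 - 1*(-2)))³ = ((72 - 1*(-5))*17)³ = ((72 + 5)*17)³ = (77*17)³ = 1309³ = 2242946629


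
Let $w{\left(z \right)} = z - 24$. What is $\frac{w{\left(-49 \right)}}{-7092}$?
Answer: $\frac{73}{7092} \approx 0.010293$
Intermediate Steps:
$w{\left(z \right)} = -24 + z$ ($w{\left(z \right)} = z - 24 = -24 + z$)
$\frac{w{\left(-49 \right)}}{-7092} = \frac{-24 - 49}{-7092} = \left(-73\right) \left(- \frac{1}{7092}\right) = \frac{73}{7092}$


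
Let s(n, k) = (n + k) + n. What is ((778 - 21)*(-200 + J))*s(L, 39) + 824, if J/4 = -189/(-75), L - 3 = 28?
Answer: -362997236/25 ≈ -1.4520e+7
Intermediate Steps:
L = 31 (L = 3 + 28 = 31)
s(n, k) = k + 2*n (s(n, k) = (k + n) + n = k + 2*n)
J = 252/25 (J = 4*(-189/(-75)) = 4*(-189*(-1/75)) = 4*(63/25) = 252/25 ≈ 10.080)
((778 - 21)*(-200 + J))*s(L, 39) + 824 = ((778 - 21)*(-200 + 252/25))*(39 + 2*31) + 824 = (757*(-4748/25))*(39 + 62) + 824 = -3594236/25*101 + 824 = -363017836/25 + 824 = -362997236/25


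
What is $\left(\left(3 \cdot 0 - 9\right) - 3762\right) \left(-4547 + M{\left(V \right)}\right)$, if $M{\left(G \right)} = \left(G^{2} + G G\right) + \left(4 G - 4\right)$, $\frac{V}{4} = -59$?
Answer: $-399337587$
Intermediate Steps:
$V = -236$ ($V = 4 \left(-59\right) = -236$)
$M{\left(G \right)} = -4 + 2 G^{2} + 4 G$ ($M{\left(G \right)} = \left(G^{2} + G^{2}\right) + \left(-4 + 4 G\right) = 2 G^{2} + \left(-4 + 4 G\right) = -4 + 2 G^{2} + 4 G$)
$\left(\left(3 \cdot 0 - 9\right) - 3762\right) \left(-4547 + M{\left(V \right)}\right) = \left(\left(3 \cdot 0 - 9\right) - 3762\right) \left(-4547 + \left(-4 + 2 \left(-236\right)^{2} + 4 \left(-236\right)\right)\right) = \left(\left(0 - 9\right) - 3762\right) \left(-4547 - -110444\right) = \left(-9 - 3762\right) \left(-4547 - -110444\right) = - 3771 \left(-4547 + 110444\right) = \left(-3771\right) 105897 = -399337587$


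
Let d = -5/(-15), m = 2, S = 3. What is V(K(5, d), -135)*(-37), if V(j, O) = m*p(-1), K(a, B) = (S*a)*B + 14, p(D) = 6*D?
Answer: 444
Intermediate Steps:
d = ⅓ (d = -5*(-1/15) = ⅓ ≈ 0.33333)
K(a, B) = 14 + 3*B*a (K(a, B) = (3*a)*B + 14 = 3*B*a + 14 = 14 + 3*B*a)
V(j, O) = -12 (V(j, O) = 2*(6*(-1)) = 2*(-6) = -12)
V(K(5, d), -135)*(-37) = -12*(-37) = 444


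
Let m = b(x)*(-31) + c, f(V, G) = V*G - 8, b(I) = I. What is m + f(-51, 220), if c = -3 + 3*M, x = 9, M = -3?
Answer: -11519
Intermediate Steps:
c = -12 (c = -3 + 3*(-3) = -3 - 9 = -12)
f(V, G) = -8 + G*V (f(V, G) = G*V - 8 = -8 + G*V)
m = -291 (m = 9*(-31) - 12 = -279 - 12 = -291)
m + f(-51, 220) = -291 + (-8 + 220*(-51)) = -291 + (-8 - 11220) = -291 - 11228 = -11519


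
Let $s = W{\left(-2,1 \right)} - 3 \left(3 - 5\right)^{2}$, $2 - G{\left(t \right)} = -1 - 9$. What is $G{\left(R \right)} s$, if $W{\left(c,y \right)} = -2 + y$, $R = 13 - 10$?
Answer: $-156$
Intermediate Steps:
$R = 3$
$G{\left(t \right)} = 12$ ($G{\left(t \right)} = 2 - \left(-1 - 9\right) = 2 - -10 = 2 + 10 = 12$)
$s = -13$ ($s = \left(-2 + 1\right) - 3 \left(3 - 5\right)^{2} = -1 - 3 \left(-2\right)^{2} = -1 - 12 = -13$)
$G{\left(R \right)} s = 12 \left(-13\right) = -156$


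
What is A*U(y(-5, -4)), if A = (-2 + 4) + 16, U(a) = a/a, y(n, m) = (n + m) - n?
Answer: 18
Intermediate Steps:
y(n, m) = m (y(n, m) = (m + n) - n = m)
U(a) = 1
A = 18 (A = 2 + 16 = 18)
A*U(y(-5, -4)) = 18*1 = 18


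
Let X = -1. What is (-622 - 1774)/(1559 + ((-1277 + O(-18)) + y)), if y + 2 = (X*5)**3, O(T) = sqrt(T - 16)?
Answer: -371380/24059 + 2396*I*sqrt(34)/24059 ≈ -15.436 + 0.5807*I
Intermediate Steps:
O(T) = sqrt(-16 + T)
y = -127 (y = -2 + (-1*5)**3 = -2 + (-5)**3 = -2 - 125 = -127)
(-622 - 1774)/(1559 + ((-1277 + O(-18)) + y)) = (-622 - 1774)/(1559 + ((-1277 + sqrt(-16 - 18)) - 127)) = -2396/(1559 + ((-1277 + sqrt(-34)) - 127)) = -2396/(1559 + ((-1277 + I*sqrt(34)) - 127)) = -2396/(1559 + (-1404 + I*sqrt(34))) = -2396/(155 + I*sqrt(34))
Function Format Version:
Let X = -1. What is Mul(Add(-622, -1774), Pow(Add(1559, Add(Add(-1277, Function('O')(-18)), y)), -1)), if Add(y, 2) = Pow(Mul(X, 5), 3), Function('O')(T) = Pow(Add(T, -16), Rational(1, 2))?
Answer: Add(Rational(-371380, 24059), Mul(Rational(2396, 24059), I, Pow(34, Rational(1, 2)))) ≈ Add(-15.436, Mul(0.58070, I))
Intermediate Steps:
Function('O')(T) = Pow(Add(-16, T), Rational(1, 2))
y = -127 (y = Add(-2, Pow(Mul(-1, 5), 3)) = Add(-2, Pow(-5, 3)) = Add(-2, -125) = -127)
Mul(Add(-622, -1774), Pow(Add(1559, Add(Add(-1277, Function('O')(-18)), y)), -1)) = Mul(Add(-622, -1774), Pow(Add(1559, Add(Add(-1277, Pow(Add(-16, -18), Rational(1, 2))), -127)), -1)) = Mul(-2396, Pow(Add(1559, Add(Add(-1277, Pow(-34, Rational(1, 2))), -127)), -1)) = Mul(-2396, Pow(Add(1559, Add(Add(-1277, Mul(I, Pow(34, Rational(1, 2)))), -127)), -1)) = Mul(-2396, Pow(Add(1559, Add(-1404, Mul(I, Pow(34, Rational(1, 2))))), -1)) = Mul(-2396, Pow(Add(155, Mul(I, Pow(34, Rational(1, 2)))), -1))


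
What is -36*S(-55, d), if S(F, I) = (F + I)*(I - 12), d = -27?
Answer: -115128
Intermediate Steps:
S(F, I) = (-12 + I)*(F + I) (S(F, I) = (F + I)*(-12 + I) = (-12 + I)*(F + I))
-36*S(-55, d) = -36*((-27)**2 - 12*(-55) - 12*(-27) - 55*(-27)) = -36*(729 + 660 + 324 + 1485) = -36*3198 = -115128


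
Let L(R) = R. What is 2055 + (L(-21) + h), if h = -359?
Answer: 1675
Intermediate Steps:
2055 + (L(-21) + h) = 2055 + (-21 - 359) = 2055 - 380 = 1675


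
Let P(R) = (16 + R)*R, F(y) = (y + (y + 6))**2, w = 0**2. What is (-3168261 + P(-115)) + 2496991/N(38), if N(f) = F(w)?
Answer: -111150545/36 ≈ -3.0875e+6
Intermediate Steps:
w = 0
F(y) = (6 + 2*y)**2 (F(y) = (y + (6 + y))**2 = (6 + 2*y)**2)
N(f) = 36 (N(f) = 4*(3 + 0)**2 = 4*3**2 = 4*9 = 36)
P(R) = R*(16 + R)
(-3168261 + P(-115)) + 2496991/N(38) = (-3168261 - 115*(16 - 115)) + 2496991/36 = (-3168261 - 115*(-99)) + 2496991*(1/36) = (-3168261 + 11385) + 2496991/36 = -3156876 + 2496991/36 = -111150545/36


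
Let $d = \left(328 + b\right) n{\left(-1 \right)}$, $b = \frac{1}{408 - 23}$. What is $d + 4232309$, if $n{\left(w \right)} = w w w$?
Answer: $\frac{1629312684}{385} \approx 4.232 \cdot 10^{6}$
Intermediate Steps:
$b = \frac{1}{385} \approx 0.0025974$
$n{\left(w \right)} = w^{3}$ ($n{\left(w \right)} = w^{2} w = w^{3}$)
$d = - \frac{126281}{385}$ ($d = \left(328 + \frac{1}{385}\right) \left(-1\right)^{3} = \frac{126281}{385} \left(-1\right) = - \frac{126281}{385} \approx -328.0$)
$d + 4232309 = - \frac{126281}{385} + 4232309 = \frac{1629312684}{385}$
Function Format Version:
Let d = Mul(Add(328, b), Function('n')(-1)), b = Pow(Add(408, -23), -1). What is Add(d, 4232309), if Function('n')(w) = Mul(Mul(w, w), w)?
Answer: Rational(1629312684, 385) ≈ 4.2320e+6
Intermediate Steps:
b = Rational(1, 385) (b = Pow(385, -1) = Rational(1, 385) ≈ 0.0025974)
Function('n')(w) = Pow(w, 3) (Function('n')(w) = Mul(Pow(w, 2), w) = Pow(w, 3))
d = Rational(-126281, 385) (d = Mul(Add(328, Rational(1, 385)), Pow(-1, 3)) = Mul(Rational(126281, 385), -1) = Rational(-126281, 385) ≈ -328.00)
Add(d, 4232309) = Add(Rational(-126281, 385), 4232309) = Rational(1629312684, 385)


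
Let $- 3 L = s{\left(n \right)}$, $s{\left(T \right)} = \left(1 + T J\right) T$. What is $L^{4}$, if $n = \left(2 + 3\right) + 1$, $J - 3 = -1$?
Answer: $456976$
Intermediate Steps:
$J = 2$ ($J = 3 - 1 = 2$)
$n = 6$ ($n = 5 + 1 = 6$)
$s{\left(T \right)} = T \left(1 + 2 T\right)$ ($s{\left(T \right)} = \left(1 + T 2\right) T = \left(1 + 2 T\right) T = T \left(1 + 2 T\right)$)
$L = -26$ ($L = - \frac{6 \left(1 + 2 \cdot 6\right)}{3} = - \frac{6 \left(1 + 12\right)}{3} = - \frac{6 \cdot 13}{3} = \left(- \frac{1}{3}\right) 78 = -26$)
$L^{4} = \left(-26\right)^{4} = 456976$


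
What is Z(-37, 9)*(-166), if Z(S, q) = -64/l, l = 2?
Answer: 5312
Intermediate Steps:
Z(S, q) = -32 (Z(S, q) = -64/2 = -64*½ = -32)
Z(-37, 9)*(-166) = -32*(-166) = 5312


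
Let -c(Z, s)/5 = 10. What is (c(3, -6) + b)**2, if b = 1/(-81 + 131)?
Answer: 6245001/2500 ≈ 2498.0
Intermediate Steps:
b = 1/50 ≈ 0.020000
c(Z, s) = -50 (c(Z, s) = -5*10 = -50)
(c(3, -6) + b)**2 = (-50 + 1/50)**2 = (-2499/50)**2 = 6245001/2500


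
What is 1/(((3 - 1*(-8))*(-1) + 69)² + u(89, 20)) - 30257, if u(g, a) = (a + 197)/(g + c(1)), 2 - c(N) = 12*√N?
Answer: -8047544982/265973 ≈ -30257.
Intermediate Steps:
c(N) = 2 - 12*√N
u(g, a) = (197 + a)/(-10 + g) (u(g, a) = (a + 197)/(g + (2 - 12*√1)) = (197 + a)/(g + (2 - 12*1)) = (197 + a)/(g + (2 - 12)) = (197 + a)/(g - 10) = (197 + a)/(-10 + g))
1/(((3 - 1*(-8))*(-1) + 69)² + u(89, 20)) - 30257 = 1/(((3 - 1*(-8))*(-1) + 69)² + (197 + 20)/(-10 + 89)) - 30257 = 1/(((3 + 8)*(-1) + 69)² + 217/79) - 30257 = 1/((11*(-1) + 69)² + (1/79)*217) - 30257 = 1/((-11 + 69)² + 217/79) - 30257 = 1/(58² + 217/79) - 30257 = 1/(3364 + 217/79) - 30257 = 1/(265973/79) - 30257 = 79/265973 - 30257 = -8047544982/265973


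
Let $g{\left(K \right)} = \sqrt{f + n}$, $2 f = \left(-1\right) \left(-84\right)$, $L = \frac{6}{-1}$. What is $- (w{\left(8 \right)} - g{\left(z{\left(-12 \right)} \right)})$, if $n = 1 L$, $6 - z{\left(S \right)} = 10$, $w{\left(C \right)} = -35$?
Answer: $41$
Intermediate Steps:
$L = -6$ ($L = 6 \left(-1\right) = -6$)
$z{\left(S \right)} = -4$ ($z{\left(S \right)} = 6 - 10 = -4$)
$f = 42$ ($f = \frac{\left(-1\right) \left(-84\right)}{2} = \frac{1}{2} \cdot 84 = 42$)
$n = -6$ ($n = 1 \left(-6\right) = -6$)
$g{\left(K \right)} = 6$ ($g{\left(K \right)} = \sqrt{42 - 6} = \sqrt{36} = 6$)
$- (w{\left(8 \right)} - g{\left(z{\left(-12 \right)} \right)}) = - (-35 - 6) = \left(-1\right) \left(-41\right) = 41$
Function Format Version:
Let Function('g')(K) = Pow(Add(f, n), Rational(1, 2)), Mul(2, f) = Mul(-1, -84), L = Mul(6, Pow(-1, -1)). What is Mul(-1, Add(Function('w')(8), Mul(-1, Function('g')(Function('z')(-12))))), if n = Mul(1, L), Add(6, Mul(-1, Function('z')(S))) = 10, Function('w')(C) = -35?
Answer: 41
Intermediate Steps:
L = -6 (L = Mul(6, -1) = -6)
Function('z')(S) = -4 (Function('z')(S) = Add(6, Mul(-1, 10)) = Add(6, -10) = -4)
f = 42 (f = Mul(Rational(1, 2), Mul(-1, -84)) = Mul(Rational(1, 2), 84) = 42)
n = -6 (n = Mul(1, -6) = -6)
Function('g')(K) = 6 (Function('g')(K) = Pow(Add(42, -6), Rational(1, 2)) = Pow(36, Rational(1, 2)) = 6)
Mul(-1, Add(Function('w')(8), Mul(-1, Function('g')(Function('z')(-12))))) = Mul(-1, Add(-35, Mul(-1, 6))) = Mul(-1, Add(-35, -6)) = Mul(-1, -41) = 41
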